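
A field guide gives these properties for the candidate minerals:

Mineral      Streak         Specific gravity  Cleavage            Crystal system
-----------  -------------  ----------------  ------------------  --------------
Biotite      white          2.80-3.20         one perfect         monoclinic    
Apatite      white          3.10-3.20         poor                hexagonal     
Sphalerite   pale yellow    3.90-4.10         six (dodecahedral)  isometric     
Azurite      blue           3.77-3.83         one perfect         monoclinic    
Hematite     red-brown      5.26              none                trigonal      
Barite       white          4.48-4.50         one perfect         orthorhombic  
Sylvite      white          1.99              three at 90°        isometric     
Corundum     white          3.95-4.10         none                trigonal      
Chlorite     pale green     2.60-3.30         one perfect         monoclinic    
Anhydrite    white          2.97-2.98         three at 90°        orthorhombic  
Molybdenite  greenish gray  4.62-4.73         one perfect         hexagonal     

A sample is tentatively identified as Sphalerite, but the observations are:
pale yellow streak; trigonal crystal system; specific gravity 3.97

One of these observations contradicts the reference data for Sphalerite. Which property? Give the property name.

crystal system

Pale yellow streak: Sphalerite has pale yellow streak — matches.
Trigonal crystal system: Sphalerite has isometric system — does not match.
Specific gravity 3.97: Sphalerite has SG 3.90-4.10 — matches.
Everything matches except the crystal system.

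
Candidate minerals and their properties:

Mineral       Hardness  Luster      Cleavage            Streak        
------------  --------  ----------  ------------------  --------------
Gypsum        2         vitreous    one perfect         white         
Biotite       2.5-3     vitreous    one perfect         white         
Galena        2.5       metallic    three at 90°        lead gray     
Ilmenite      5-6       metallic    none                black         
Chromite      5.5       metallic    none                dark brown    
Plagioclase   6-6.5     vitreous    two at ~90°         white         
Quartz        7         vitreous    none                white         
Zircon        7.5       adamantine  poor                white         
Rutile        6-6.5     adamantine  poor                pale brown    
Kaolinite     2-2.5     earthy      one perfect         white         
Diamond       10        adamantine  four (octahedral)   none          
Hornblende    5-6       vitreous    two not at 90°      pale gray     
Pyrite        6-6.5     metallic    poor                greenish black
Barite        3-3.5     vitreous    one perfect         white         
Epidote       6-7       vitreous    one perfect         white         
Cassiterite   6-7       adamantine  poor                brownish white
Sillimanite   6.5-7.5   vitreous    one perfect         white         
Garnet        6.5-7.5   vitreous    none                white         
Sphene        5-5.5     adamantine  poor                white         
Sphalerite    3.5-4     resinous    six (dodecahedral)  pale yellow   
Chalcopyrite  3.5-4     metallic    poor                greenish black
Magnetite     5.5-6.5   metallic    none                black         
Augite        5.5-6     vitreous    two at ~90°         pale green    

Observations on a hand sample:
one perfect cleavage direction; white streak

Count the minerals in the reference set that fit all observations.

6

One perfect cleavage direction: leaves Gypsum, Biotite, Kaolinite, Barite, Epidote, Sillimanite.
White streak: every remaining candidate is consistent.
Consistent with every observation: Barite, Biotite, Epidote, Gypsum, Kaolinite, Sillimanite.
That is 6 minerals.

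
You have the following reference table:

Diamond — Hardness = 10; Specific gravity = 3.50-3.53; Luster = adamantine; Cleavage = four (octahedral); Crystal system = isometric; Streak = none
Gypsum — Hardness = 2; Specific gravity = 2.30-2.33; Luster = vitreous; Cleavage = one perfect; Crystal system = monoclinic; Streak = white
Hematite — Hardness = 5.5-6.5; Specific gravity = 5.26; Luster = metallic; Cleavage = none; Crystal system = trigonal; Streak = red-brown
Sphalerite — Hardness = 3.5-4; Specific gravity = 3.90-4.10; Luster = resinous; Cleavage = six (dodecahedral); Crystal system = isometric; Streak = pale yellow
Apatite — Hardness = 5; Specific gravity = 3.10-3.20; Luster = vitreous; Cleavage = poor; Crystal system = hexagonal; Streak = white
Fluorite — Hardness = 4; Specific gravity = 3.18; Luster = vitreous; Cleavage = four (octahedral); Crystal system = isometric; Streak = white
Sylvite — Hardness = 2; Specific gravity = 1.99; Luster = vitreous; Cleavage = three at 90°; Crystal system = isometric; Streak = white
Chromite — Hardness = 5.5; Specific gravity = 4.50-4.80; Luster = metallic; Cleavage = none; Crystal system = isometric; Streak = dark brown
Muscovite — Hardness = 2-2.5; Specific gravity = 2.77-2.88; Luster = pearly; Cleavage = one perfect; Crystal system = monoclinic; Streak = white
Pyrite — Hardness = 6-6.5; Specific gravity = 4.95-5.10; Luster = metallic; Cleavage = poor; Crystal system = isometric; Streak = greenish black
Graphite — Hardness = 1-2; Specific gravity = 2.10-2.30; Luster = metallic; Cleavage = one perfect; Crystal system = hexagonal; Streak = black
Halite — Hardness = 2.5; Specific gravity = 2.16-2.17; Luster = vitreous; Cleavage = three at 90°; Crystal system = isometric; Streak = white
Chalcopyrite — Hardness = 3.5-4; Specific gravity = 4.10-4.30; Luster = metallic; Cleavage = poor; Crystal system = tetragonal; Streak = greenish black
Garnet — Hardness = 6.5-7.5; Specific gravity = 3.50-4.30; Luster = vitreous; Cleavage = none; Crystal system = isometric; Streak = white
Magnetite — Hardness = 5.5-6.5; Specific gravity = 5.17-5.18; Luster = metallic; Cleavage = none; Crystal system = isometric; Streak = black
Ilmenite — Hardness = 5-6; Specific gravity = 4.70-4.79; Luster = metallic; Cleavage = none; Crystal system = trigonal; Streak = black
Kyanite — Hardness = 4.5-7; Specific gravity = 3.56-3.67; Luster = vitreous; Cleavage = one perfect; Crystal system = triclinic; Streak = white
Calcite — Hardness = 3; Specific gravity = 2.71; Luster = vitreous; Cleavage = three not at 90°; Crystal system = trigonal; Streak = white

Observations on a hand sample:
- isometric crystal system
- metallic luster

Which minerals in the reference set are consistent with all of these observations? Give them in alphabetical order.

Chromite, Magnetite, Pyrite

Isometric crystal system: leaves Diamond, Sphalerite, Fluorite, Sylvite, Chromite, Pyrite, Halite, Garnet, Magnetite.
Metallic luster: leaves Chromite, Pyrite, Magnetite.
Remaining candidates: Chromite, Magnetite, Pyrite.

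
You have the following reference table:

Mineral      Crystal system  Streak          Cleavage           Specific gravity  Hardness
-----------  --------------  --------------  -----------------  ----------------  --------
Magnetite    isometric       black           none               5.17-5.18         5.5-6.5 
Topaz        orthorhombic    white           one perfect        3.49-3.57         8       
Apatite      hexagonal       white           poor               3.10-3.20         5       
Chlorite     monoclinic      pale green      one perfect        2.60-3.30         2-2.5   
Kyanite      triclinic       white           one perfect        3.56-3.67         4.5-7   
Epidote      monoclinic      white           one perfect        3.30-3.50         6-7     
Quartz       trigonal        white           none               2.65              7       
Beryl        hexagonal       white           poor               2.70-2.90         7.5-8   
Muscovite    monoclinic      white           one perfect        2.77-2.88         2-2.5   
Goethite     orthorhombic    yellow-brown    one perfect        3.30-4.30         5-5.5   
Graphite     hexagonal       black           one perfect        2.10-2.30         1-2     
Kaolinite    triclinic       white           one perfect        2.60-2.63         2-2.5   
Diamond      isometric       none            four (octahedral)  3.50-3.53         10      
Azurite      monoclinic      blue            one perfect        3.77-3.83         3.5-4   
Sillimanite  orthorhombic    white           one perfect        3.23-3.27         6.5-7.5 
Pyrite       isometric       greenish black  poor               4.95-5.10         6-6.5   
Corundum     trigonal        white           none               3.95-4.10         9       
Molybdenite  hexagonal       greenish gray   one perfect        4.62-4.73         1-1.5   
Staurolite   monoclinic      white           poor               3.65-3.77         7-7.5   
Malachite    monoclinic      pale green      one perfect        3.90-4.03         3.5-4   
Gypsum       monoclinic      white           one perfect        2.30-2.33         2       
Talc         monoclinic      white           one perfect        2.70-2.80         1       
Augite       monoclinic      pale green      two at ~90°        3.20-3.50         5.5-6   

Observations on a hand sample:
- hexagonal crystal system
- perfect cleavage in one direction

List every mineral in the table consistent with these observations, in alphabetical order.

Hexagonal crystal system: Apatite, Beryl, Graphite, Molybdenite remain.
Perfect cleavage in one direction is inconsistent with Apatite, Beryl.
Remaining candidates: Graphite, Molybdenite.

Graphite, Molybdenite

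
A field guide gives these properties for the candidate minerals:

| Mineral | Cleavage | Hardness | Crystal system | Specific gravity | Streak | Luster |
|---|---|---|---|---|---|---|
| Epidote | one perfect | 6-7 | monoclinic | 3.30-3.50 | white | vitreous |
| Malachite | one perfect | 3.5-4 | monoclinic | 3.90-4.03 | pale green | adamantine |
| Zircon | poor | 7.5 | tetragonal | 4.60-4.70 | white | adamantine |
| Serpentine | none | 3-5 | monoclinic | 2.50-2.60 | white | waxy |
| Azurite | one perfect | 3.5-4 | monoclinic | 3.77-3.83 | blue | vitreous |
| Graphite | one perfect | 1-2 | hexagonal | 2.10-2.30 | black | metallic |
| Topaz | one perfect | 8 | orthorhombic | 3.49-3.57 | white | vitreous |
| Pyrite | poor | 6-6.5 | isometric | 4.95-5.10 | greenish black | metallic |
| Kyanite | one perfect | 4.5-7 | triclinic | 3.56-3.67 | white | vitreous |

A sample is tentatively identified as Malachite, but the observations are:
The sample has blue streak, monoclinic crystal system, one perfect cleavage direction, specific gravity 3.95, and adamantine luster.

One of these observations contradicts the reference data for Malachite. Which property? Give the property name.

streak

Blue streak: Malachite has pale green streak — outside the reference range.
Monoclinic crystal system: Malachite has monoclinic system — agrees.
One perfect cleavage direction: Malachite has cleavage one perfect — agrees.
Specific gravity 3.95: Malachite has SG 3.90-4.03 — agrees.
Adamantine luster: Malachite has adamantine luster — agrees.
Everything matches except the streak.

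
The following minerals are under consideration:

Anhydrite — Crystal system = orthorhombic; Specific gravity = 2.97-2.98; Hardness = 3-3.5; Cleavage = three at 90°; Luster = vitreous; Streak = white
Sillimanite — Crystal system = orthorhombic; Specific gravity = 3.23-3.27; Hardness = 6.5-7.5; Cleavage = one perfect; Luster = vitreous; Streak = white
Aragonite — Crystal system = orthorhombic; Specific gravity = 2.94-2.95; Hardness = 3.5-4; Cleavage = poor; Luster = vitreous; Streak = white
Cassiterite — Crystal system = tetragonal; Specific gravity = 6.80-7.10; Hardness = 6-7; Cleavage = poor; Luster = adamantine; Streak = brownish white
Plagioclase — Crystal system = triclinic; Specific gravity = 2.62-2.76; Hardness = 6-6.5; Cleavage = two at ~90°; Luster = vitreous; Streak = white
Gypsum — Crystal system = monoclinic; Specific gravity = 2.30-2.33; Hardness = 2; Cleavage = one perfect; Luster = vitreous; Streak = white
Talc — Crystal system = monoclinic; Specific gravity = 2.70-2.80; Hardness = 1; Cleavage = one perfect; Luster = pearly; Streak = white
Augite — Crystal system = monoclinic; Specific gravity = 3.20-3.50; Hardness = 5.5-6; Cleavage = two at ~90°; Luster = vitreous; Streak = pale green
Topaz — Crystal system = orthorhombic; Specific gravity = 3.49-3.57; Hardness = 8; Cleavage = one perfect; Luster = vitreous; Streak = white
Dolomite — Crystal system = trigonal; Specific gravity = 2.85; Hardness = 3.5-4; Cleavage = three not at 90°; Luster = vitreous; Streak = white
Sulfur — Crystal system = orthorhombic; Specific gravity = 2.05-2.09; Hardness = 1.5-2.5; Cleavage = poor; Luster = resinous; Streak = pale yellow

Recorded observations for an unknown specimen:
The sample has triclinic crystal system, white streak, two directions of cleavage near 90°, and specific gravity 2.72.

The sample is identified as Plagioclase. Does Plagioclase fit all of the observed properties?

Triclinic crystal system — is consistent with Plagioclase (triclinic system).
White streak — is consistent with Plagioclase (white streak).
Two directions of cleavage near 90° — is consistent with Plagioclase (cleavage two at ~90°).
Specific gravity 2.72 — is consistent with Plagioclase (SG 2.62-2.76).
Nothing contradicts Plagioclase.

Yes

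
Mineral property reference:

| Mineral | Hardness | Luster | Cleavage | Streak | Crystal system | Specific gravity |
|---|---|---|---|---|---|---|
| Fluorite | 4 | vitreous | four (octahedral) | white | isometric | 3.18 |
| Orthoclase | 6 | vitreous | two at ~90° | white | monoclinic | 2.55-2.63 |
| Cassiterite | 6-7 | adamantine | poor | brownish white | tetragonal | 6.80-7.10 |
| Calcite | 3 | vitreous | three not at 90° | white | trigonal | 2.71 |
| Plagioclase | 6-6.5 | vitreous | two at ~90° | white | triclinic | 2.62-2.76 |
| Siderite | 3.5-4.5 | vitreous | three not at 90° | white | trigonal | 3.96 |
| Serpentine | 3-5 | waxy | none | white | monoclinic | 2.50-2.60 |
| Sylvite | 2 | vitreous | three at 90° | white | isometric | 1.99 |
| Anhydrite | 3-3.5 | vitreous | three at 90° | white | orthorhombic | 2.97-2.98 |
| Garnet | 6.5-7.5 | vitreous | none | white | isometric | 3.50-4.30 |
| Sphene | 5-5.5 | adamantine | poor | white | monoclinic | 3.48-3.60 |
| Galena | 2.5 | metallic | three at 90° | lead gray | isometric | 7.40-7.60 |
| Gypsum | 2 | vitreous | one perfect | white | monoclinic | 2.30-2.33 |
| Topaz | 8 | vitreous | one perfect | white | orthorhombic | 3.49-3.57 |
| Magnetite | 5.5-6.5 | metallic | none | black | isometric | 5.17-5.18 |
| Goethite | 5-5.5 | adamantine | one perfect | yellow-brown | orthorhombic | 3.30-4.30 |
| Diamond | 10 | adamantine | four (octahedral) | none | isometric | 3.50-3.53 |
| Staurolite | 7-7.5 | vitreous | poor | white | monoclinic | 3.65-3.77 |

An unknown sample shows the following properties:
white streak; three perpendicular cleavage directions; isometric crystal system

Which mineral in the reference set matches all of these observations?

White streak rules out Cassiterite, Galena, Magnetite, Goethite, Diamond.
Three perpendicular cleavage directions: only Sylvite, Anhydrite remain.
Isometric crystal system excludes Anhydrite.
The only mineral consistent with every observation is Sylvite.

Sylvite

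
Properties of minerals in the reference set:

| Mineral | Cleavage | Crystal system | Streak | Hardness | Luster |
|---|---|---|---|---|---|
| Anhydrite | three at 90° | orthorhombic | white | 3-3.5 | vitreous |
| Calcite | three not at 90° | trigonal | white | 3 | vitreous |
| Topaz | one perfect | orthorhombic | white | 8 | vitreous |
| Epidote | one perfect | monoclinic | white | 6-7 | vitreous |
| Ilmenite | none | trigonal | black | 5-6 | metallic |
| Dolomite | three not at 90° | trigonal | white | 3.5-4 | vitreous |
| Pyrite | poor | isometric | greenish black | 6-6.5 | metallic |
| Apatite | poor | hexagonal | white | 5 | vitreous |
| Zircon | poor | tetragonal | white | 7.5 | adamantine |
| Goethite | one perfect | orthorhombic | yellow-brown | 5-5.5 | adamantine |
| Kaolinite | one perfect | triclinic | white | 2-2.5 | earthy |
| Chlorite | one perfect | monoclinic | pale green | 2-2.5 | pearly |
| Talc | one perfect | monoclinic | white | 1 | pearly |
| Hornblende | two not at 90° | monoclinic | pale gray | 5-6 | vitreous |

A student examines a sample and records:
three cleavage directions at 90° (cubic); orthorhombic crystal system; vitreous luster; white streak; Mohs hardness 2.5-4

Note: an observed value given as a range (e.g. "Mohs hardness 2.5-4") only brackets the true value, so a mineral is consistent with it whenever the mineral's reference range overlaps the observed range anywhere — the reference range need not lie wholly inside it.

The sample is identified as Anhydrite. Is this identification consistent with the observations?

Yes

Three cleavage directions at 90° (cubic) — fits Anhydrite (cleavage three at 90°).
Orthorhombic crystal system — fits Anhydrite (orthorhombic system).
Vitreous luster — fits Anhydrite (vitreous luster).
White streak — fits Anhydrite (white streak).
Mohs hardness 2.5-4 — fits Anhydrite (hardness 3-3.5).
All observations are consistent with the tabulated values for Anhydrite.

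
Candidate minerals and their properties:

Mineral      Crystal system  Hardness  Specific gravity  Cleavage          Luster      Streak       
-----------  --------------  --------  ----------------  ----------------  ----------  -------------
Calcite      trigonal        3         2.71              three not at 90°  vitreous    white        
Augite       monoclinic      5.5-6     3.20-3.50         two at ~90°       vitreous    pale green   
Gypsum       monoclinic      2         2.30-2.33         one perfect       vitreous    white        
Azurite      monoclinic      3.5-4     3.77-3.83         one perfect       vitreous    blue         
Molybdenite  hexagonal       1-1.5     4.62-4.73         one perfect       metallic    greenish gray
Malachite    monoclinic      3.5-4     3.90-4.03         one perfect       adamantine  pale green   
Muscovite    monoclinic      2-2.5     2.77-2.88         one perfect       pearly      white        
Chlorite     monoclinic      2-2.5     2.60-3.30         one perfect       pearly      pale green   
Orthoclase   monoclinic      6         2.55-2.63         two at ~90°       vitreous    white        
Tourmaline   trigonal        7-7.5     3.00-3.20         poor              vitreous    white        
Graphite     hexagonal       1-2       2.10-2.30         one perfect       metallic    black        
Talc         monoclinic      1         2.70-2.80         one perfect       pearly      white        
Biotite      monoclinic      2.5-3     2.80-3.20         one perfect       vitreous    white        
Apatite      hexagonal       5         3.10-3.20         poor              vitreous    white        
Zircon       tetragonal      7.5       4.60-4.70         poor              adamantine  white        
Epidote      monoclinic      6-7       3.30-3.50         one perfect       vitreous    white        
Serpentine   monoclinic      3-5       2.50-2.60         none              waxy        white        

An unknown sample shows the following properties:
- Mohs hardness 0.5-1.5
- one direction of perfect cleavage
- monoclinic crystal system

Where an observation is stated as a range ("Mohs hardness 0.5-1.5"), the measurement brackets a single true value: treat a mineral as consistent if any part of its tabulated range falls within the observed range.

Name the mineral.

Mohs hardness 0.5-1.5: narrows the field to Molybdenite, Graphite, Talc.
One direction of perfect cleavage: consistent with all remaining minerals.
Monoclinic crystal system: Talc remains.
The only mineral consistent with every observation is Talc.

Talc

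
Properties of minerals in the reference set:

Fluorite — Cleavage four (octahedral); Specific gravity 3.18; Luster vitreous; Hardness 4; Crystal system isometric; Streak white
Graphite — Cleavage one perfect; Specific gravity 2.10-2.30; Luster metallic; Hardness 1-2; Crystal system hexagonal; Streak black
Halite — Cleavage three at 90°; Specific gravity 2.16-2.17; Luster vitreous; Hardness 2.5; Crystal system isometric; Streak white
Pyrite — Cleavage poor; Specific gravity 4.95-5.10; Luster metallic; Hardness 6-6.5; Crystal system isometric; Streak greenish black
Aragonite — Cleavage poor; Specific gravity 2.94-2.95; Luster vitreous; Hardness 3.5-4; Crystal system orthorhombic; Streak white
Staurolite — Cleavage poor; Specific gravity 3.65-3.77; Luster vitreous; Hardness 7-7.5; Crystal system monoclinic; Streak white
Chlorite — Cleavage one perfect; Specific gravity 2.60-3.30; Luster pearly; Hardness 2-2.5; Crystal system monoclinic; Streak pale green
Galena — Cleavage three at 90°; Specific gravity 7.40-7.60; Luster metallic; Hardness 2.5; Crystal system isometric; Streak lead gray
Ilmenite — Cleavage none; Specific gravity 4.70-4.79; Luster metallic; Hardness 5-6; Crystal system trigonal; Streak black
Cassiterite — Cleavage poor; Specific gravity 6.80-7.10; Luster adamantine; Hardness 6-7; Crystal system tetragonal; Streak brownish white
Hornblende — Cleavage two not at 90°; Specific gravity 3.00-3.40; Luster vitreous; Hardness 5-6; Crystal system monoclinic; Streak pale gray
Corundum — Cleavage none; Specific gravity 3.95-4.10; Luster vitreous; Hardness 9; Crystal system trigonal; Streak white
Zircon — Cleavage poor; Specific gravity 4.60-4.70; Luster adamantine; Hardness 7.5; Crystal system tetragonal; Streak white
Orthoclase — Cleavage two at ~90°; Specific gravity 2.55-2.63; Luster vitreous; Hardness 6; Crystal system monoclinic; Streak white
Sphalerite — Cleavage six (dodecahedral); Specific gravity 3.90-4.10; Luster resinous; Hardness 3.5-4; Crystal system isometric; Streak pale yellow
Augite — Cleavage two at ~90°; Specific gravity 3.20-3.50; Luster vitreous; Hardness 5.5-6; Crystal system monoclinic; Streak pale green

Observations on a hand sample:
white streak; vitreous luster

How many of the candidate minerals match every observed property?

6

White streak — only Fluorite, Halite, Aragonite, Staurolite, Corundum, Zircon, Orthoclase remain.
Vitreous luster is inconsistent with Zircon.
Remaining candidates: Aragonite, Corundum, Fluorite, Halite, Orthoclase, Staurolite.
That is 6 minerals.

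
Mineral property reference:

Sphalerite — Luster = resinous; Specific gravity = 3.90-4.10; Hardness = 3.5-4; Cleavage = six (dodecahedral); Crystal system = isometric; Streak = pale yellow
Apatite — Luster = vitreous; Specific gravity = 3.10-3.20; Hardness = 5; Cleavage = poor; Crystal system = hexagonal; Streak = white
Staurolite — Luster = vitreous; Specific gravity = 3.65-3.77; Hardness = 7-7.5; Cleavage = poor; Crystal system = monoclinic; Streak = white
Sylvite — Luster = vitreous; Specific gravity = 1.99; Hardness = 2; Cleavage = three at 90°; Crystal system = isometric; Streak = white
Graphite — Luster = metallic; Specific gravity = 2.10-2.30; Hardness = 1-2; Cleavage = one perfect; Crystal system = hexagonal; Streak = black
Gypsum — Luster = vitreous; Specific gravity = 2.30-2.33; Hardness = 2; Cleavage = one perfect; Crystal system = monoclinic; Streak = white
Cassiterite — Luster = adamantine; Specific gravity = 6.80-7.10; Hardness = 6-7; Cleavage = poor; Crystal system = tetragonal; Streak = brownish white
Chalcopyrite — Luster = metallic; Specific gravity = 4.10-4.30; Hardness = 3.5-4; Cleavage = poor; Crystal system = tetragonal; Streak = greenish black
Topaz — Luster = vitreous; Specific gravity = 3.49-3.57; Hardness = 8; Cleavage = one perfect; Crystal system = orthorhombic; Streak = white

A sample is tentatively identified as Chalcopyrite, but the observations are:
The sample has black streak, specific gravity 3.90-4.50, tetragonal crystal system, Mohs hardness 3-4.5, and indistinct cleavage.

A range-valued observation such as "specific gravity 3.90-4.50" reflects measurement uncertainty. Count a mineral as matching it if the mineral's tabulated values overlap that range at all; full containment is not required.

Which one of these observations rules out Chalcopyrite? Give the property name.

streak

Black streak: Chalcopyrite has greenish black streak — outside the reference range.
Specific gravity 3.90-4.50: Chalcopyrite has SG 4.10-4.30 — within range.
Tetragonal crystal system: Chalcopyrite has tetragonal system — within range.
Mohs hardness 3-4.5: Chalcopyrite has hardness 3.5-4 — within range.
Indistinct cleavage: Chalcopyrite has cleavage poor — within range.
The streak is the one property that does not fit.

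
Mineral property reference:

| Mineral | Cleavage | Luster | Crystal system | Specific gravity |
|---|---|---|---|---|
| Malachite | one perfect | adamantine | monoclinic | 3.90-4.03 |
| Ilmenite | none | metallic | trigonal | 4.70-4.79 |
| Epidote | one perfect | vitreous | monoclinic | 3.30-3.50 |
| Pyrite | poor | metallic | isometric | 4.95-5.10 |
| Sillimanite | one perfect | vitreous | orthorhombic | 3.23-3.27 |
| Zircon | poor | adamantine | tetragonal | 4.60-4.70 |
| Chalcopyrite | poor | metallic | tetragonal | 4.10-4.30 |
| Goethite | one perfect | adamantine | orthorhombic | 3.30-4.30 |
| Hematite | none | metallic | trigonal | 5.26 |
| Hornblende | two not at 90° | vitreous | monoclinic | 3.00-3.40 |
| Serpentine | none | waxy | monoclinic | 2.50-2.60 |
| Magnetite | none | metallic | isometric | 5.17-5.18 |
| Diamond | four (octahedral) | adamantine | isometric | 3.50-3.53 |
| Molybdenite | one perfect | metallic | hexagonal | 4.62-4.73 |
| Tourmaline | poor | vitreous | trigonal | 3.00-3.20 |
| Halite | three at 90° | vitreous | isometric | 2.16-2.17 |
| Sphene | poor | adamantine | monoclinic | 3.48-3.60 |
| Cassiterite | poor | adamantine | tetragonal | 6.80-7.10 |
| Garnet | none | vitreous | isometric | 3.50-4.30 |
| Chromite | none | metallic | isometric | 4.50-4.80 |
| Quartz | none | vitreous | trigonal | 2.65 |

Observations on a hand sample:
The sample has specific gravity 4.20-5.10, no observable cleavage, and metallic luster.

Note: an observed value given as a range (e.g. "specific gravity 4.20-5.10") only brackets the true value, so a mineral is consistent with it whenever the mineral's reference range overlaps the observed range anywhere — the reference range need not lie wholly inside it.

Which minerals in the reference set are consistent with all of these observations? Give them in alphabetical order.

Chromite, Ilmenite

Specific gravity 4.20-5.10 — Ilmenite, Pyrite, Zircon, Chalcopyrite, Goethite, Molybdenite, Garnet, Chromite remain.
No observable cleavage — leaves Ilmenite, Garnet, Chromite.
Metallic luster is inconsistent with Garnet.
Consistent with every observation: Chromite, Ilmenite.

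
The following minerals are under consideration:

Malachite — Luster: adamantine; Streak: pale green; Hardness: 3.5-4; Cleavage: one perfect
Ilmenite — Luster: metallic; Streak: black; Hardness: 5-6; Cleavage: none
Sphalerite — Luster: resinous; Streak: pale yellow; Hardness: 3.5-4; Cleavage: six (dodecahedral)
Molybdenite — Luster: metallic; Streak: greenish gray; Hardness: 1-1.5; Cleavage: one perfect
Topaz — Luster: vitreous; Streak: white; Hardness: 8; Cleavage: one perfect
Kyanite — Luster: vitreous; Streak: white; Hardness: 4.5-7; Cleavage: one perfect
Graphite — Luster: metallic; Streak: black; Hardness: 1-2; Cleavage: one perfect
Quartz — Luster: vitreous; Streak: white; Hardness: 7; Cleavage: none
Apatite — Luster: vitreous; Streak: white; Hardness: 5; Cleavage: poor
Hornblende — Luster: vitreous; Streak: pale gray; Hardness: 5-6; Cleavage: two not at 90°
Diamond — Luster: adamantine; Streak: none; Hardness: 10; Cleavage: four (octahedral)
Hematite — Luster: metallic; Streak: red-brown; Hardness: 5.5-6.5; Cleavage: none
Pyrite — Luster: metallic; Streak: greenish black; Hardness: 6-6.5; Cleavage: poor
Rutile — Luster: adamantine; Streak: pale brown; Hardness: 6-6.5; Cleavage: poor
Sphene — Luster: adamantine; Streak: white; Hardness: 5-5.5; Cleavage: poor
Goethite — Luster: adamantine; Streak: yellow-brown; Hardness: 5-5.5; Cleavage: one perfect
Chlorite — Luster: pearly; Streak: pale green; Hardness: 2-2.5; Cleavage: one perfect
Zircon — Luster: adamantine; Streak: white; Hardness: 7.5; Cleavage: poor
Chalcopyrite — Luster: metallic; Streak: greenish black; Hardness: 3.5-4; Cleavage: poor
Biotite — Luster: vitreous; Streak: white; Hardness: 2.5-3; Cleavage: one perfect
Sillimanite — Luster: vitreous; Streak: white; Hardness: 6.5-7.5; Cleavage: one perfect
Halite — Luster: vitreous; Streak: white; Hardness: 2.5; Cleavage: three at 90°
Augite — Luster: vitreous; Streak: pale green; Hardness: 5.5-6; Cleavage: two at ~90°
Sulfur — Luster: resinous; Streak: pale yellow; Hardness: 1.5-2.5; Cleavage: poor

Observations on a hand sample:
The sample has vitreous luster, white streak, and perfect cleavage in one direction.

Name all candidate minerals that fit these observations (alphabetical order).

Biotite, Kyanite, Sillimanite, Topaz

Vitreous luster: Topaz, Kyanite, Quartz, Apatite, Hornblende, Biotite, Sillimanite, Halite, Augite remain.
White streak rules out Hornblende, Augite.
Perfect cleavage in one direction eliminates Quartz, Apatite, Halite.
Remaining candidates: Biotite, Kyanite, Sillimanite, Topaz.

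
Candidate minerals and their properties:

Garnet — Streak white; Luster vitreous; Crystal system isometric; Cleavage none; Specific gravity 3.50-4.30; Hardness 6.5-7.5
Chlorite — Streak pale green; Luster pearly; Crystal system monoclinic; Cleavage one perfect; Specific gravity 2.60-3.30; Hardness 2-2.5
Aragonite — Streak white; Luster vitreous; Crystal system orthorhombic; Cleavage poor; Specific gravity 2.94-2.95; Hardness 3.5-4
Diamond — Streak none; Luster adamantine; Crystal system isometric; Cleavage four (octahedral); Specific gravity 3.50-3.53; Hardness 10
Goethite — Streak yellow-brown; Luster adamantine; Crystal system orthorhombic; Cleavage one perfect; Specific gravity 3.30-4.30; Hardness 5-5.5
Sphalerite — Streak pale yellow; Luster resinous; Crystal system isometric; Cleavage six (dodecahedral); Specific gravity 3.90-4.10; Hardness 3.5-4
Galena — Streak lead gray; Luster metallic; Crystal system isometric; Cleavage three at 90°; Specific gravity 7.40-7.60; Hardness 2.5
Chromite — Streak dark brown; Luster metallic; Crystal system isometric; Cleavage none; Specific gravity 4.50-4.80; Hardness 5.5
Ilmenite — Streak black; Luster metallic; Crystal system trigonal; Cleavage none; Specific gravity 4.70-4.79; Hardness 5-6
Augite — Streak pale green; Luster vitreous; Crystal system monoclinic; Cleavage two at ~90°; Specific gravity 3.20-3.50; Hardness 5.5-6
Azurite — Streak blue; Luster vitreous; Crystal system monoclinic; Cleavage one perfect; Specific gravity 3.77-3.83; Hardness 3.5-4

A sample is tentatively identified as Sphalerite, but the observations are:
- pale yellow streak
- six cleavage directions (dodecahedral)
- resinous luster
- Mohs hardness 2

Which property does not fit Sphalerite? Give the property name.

hardness

Pale yellow streak: Sphalerite has pale yellow streak — consistent.
Six cleavage directions (dodecahedral): Sphalerite has cleavage six (dodecahedral) — consistent.
Resinous luster: Sphalerite has resinous luster — consistent.
Mohs hardness 2: Sphalerite has hardness 3.5-4 — does not match.
The hardness is the one property that does not fit.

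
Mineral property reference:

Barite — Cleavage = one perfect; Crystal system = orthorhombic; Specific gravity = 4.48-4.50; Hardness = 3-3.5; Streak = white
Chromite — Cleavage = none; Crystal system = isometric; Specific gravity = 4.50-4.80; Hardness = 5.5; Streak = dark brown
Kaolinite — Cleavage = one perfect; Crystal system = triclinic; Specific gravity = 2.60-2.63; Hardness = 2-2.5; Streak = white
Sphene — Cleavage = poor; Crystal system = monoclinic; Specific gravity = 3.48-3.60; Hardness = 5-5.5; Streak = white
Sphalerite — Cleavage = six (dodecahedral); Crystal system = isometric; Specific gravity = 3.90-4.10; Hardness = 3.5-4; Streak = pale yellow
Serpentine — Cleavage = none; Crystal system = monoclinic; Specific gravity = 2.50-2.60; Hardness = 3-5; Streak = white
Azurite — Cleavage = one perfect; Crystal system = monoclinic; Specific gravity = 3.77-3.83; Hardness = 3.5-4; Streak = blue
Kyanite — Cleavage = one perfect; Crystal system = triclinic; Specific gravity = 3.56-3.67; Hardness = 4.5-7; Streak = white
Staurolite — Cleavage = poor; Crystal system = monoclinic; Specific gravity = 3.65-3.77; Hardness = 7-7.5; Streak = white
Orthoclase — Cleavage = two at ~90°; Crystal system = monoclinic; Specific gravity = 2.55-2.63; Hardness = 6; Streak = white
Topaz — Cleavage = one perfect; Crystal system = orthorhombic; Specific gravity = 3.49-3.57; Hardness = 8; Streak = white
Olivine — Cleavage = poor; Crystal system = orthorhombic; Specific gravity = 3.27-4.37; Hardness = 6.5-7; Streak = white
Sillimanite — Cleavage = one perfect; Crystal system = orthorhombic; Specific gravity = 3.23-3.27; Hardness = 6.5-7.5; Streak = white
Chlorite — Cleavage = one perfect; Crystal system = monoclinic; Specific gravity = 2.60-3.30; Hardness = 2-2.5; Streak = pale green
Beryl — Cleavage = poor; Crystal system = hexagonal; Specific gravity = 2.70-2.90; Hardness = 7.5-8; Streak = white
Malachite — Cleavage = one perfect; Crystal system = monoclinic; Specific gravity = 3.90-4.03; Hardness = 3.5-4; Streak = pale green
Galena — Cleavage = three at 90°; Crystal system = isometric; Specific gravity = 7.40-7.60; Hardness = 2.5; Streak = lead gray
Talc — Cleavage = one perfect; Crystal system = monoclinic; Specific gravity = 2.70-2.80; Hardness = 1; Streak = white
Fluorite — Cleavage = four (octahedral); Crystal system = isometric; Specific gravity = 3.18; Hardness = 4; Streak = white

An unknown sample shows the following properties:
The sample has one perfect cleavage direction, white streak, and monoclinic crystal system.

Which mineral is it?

Talc

One perfect cleavage direction: only Barite, Kaolinite, Azurite, Kyanite, Topaz, Sillimanite, Chlorite, Malachite, Talc remain.
White streak eliminates Azurite, Chlorite, Malachite.
Monoclinic crystal system: leaves Talc.
Talc is the sole remaining match.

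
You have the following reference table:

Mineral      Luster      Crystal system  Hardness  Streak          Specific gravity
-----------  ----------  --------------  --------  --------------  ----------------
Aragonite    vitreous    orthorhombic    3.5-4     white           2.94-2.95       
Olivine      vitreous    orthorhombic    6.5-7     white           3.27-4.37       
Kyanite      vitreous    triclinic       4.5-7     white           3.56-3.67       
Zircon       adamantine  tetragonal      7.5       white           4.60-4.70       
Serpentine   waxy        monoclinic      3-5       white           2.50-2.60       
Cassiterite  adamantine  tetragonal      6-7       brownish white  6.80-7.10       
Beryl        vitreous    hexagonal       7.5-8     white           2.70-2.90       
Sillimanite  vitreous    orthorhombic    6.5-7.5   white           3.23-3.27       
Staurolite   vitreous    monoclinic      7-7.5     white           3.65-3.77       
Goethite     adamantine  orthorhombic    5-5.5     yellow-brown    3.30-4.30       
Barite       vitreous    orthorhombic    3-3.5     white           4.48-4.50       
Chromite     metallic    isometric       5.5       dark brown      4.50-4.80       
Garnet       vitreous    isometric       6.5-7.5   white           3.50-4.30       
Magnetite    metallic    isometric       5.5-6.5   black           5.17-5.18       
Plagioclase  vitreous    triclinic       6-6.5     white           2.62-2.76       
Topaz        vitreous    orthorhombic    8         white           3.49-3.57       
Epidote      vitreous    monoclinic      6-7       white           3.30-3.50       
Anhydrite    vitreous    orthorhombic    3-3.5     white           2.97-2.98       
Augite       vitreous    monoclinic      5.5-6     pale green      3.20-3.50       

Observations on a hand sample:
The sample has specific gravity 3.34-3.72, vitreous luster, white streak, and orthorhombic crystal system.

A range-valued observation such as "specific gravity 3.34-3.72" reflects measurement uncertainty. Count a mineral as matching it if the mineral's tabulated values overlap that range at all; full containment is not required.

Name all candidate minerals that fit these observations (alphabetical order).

Specific gravity 3.34-3.72: leaves Olivine, Kyanite, Staurolite, Goethite, Garnet, Topaz, Epidote, Augite.
Vitreous luster is inconsistent with Goethite.
White streak is inconsistent with Augite.
Orthorhombic crystal system: Olivine, Topaz remain.
The minerals that satisfy all observations are Olivine, Topaz.

Olivine, Topaz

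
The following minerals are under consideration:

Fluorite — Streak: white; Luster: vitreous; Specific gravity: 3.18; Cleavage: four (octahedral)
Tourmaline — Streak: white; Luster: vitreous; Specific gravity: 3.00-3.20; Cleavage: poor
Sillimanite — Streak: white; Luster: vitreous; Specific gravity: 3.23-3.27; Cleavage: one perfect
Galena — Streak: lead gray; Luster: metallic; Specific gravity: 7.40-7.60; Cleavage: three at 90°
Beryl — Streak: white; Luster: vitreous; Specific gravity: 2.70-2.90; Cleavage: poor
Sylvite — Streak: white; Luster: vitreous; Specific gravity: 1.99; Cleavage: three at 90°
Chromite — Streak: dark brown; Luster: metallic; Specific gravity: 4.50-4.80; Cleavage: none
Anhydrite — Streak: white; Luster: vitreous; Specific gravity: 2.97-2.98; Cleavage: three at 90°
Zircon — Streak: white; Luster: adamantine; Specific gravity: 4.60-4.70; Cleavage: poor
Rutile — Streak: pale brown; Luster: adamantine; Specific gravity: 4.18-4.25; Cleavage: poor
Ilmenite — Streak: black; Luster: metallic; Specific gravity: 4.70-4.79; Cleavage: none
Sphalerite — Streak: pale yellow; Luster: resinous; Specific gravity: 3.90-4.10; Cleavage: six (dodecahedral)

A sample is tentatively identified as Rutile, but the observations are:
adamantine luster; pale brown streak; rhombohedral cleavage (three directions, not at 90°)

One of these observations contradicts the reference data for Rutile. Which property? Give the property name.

cleavage

Adamantine luster: Rutile has adamantine luster — within range.
Pale brown streak: Rutile has pale brown streak — within range.
Rhombohedral cleavage (three directions, not at 90°): Rutile has cleavage poor — inconsistent.
The cleavage is the one property that does not fit.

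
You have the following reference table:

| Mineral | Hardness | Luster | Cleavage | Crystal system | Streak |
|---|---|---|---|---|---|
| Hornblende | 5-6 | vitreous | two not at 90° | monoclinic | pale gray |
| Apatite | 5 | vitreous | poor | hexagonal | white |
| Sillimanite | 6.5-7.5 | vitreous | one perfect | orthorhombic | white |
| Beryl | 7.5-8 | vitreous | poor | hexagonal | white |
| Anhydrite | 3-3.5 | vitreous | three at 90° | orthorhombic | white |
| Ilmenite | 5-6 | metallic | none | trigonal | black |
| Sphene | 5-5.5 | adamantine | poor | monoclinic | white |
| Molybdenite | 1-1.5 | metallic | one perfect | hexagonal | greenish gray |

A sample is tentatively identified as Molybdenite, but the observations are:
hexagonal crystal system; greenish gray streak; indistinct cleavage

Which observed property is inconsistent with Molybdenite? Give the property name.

Hexagonal crystal system: Molybdenite has hexagonal system — agrees.
Greenish gray streak: Molybdenite has greenish gray streak — agrees.
Indistinct cleavage: Molybdenite has cleavage one perfect — outside the reference range.
Only the cleavage is inconsistent.

cleavage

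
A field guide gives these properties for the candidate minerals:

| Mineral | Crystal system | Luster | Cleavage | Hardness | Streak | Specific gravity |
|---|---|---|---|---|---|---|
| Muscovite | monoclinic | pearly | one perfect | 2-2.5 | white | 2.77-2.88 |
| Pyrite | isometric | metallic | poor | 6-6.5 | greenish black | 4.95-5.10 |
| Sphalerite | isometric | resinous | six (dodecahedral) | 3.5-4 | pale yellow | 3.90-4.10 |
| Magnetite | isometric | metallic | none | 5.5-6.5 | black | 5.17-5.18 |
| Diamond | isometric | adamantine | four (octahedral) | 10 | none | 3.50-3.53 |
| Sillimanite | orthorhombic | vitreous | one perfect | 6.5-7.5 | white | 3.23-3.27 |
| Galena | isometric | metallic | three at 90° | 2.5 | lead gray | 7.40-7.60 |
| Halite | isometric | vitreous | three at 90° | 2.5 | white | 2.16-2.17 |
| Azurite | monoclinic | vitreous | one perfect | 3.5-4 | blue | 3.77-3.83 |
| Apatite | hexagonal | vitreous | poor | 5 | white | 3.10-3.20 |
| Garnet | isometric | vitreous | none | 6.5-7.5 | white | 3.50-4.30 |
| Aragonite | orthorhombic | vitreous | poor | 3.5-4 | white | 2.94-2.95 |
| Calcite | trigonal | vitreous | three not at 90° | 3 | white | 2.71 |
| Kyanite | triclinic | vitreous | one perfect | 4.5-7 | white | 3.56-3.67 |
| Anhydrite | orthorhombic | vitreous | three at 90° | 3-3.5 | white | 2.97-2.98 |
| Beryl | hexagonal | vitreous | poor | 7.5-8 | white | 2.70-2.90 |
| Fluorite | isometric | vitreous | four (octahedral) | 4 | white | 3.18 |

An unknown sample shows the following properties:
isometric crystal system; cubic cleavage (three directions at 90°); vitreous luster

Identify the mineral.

Halite

Isometric crystal system: leaves Pyrite, Sphalerite, Magnetite, Diamond, Galena, Halite, Garnet, Fluorite.
Cubic cleavage (three directions at 90°): only Galena, Halite remain.
Vitreous luster rules out Galena.
Only Halite satisfies all observations.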